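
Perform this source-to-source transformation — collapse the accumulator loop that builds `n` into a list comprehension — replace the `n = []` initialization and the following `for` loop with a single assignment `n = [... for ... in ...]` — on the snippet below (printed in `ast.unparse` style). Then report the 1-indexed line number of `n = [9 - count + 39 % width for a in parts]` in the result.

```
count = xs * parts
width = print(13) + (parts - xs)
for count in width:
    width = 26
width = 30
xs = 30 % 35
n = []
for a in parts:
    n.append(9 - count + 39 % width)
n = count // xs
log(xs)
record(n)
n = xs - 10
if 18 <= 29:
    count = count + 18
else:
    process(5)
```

Transformed code:
count = xs * parts
width = print(13) + (parts - xs)
for count in width:
    width = 26
width = 30
xs = 30 % 35
n = [9 - count + 39 % width for a in parts]
n = count // xs
log(xs)
record(n)
n = xs - 10
if 18 <= 29:
    count = count + 18
else:
    process(5)

7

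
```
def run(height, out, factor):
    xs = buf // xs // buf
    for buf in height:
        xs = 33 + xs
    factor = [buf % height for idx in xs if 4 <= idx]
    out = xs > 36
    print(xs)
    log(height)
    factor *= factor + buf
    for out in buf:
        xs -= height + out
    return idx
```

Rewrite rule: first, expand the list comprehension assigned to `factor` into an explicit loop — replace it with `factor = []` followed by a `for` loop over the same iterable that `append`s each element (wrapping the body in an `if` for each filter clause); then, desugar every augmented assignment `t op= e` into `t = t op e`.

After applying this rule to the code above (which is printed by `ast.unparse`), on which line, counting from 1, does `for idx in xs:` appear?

Transformed code:
def run(height, out, factor):
    xs = buf // xs // buf
    for buf in height:
        xs = 33 + xs
    factor = []
    for idx in xs:
        if 4 <= idx:
            factor.append(buf % height)
    out = xs > 36
    print(xs)
    log(height)
    factor = factor * (factor + buf)
    for out in buf:
        xs = xs - (height + out)
    return idx

6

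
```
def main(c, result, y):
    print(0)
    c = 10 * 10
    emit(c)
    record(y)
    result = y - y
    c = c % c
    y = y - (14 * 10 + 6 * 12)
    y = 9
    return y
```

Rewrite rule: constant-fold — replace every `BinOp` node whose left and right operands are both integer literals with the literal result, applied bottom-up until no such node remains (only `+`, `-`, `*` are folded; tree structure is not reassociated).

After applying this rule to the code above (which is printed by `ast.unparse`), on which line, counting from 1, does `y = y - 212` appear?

Transformed code:
def main(c, result, y):
    print(0)
    c = 100
    emit(c)
    record(y)
    result = y - y
    c = c % c
    y = y - 212
    y = 9
    return y

8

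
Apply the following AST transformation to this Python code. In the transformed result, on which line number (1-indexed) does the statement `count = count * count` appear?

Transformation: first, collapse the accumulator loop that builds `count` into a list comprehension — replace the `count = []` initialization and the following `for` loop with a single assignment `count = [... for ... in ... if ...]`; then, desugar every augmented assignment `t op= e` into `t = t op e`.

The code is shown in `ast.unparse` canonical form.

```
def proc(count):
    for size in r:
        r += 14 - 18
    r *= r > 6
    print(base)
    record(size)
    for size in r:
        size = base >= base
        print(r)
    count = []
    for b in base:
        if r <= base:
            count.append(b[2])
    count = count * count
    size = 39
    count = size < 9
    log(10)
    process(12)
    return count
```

Transformed code:
def proc(count):
    for size in r:
        r = r + (14 - 18)
    r = r * (r > 6)
    print(base)
    record(size)
    for size in r:
        size = base >= base
        print(r)
    count = [b[2] for b in base if r <= base]
    count = count * count
    size = 39
    count = size < 9
    log(10)
    process(12)
    return count

11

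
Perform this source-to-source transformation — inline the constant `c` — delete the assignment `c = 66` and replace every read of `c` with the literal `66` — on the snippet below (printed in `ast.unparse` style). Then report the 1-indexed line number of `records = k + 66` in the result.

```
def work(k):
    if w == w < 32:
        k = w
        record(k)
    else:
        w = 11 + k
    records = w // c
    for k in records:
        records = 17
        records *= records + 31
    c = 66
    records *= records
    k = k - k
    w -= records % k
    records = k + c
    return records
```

Transformed code:
def work(k):
    if w == w < 32:
        k = w
        record(k)
    else:
        w = 11 + k
    records = w // 66
    for k in records:
        records = 17
        records *= records + 31
    records *= records
    k = k - k
    w -= records % k
    records = k + 66
    return records

14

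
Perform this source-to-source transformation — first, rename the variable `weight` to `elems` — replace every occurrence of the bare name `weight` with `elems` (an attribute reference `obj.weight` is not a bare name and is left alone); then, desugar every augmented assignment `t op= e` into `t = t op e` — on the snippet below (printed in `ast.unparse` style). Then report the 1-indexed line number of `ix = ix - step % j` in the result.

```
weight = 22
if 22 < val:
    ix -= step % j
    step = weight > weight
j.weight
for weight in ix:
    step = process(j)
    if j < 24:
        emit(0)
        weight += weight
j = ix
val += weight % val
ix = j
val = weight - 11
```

3

Transformed code:
elems = 22
if 22 < val:
    ix = ix - step % j
    step = elems > elems
j.weight
for elems in ix:
    step = process(j)
    if j < 24:
        emit(0)
        elems = elems + elems
j = ix
val = val + elems % val
ix = j
val = elems - 11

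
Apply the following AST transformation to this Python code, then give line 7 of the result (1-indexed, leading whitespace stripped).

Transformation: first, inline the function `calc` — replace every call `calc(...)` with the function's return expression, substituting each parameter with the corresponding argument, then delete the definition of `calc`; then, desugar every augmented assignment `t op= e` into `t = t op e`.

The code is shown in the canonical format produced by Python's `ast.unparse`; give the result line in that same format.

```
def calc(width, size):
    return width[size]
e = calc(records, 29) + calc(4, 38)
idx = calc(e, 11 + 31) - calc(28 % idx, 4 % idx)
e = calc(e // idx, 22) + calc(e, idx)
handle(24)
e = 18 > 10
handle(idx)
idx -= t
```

Transformed code:
e = records[29] + 4[38]
idx = e[11 + 31] - (28 % idx)[4 % idx]
e = (e // idx)[22] + e[idx]
handle(24)
e = 18 > 10
handle(idx)
idx = idx - t

idx = idx - t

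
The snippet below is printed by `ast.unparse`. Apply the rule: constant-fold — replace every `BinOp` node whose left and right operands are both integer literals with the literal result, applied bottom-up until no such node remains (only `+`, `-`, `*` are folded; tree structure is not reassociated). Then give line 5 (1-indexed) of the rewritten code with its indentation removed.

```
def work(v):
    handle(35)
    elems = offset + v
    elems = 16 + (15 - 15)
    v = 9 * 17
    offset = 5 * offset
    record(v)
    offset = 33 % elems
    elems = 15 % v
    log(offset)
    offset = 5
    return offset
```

v = 153

Transformed code:
def work(v):
    handle(35)
    elems = offset + v
    elems = 16
    v = 153
    offset = 5 * offset
    record(v)
    offset = 33 % elems
    elems = 15 % v
    log(offset)
    offset = 5
    return offset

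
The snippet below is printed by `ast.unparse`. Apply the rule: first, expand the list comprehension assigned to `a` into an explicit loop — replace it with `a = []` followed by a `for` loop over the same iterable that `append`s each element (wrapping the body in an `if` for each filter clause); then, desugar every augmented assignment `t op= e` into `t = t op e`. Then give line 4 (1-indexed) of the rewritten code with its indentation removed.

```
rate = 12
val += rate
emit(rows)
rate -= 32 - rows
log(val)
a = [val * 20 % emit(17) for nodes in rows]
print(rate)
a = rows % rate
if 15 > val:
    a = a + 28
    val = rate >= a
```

Transformed code:
rate = 12
val = val + rate
emit(rows)
rate = rate - (32 - rows)
log(val)
a = []
for nodes in rows:
    a.append(val * 20 % emit(17))
print(rate)
a = rows % rate
if 15 > val:
    a = a + 28
    val = rate >= a

rate = rate - (32 - rows)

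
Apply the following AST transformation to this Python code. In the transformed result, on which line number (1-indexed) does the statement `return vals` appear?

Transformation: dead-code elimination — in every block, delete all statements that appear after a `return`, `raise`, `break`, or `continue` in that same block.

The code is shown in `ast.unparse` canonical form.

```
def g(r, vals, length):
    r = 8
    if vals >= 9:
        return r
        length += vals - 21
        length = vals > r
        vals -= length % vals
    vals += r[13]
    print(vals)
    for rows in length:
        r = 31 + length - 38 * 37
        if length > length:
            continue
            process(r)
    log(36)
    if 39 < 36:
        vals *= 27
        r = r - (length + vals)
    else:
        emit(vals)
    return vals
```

Transformed code:
def g(r, vals, length):
    r = 8
    if vals >= 9:
        return r
    vals += r[13]
    print(vals)
    for rows in length:
        r = 31 + length - 38 * 37
        if length > length:
            continue
    log(36)
    if 39 < 36:
        vals *= 27
        r = r - (length + vals)
    else:
        emit(vals)
    return vals

17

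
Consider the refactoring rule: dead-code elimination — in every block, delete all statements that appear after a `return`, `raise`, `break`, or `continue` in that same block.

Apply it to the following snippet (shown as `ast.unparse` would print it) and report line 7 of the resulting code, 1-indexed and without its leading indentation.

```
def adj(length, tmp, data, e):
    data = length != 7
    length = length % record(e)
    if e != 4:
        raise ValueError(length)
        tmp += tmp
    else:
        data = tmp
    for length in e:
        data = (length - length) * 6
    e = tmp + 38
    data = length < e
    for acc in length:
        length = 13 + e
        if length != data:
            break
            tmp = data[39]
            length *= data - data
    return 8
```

data = tmp

Transformed code:
def adj(length, tmp, data, e):
    data = length != 7
    length = length % record(e)
    if e != 4:
        raise ValueError(length)
    else:
        data = tmp
    for length in e:
        data = (length - length) * 6
    e = tmp + 38
    data = length < e
    for acc in length:
        length = 13 + e
        if length != data:
            break
    return 8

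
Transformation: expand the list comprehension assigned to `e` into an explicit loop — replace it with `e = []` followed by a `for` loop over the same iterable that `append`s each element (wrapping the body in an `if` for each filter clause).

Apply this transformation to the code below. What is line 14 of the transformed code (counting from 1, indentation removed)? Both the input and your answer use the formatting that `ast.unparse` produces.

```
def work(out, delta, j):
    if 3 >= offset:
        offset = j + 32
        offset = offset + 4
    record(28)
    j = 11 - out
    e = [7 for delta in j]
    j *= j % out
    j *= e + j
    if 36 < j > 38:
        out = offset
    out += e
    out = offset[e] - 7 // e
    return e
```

out += e

Transformed code:
def work(out, delta, j):
    if 3 >= offset:
        offset = j + 32
        offset = offset + 4
    record(28)
    j = 11 - out
    e = []
    for delta in j:
        e.append(7)
    j *= j % out
    j *= e + j
    if 36 < j > 38:
        out = offset
    out += e
    out = offset[e] - 7 // e
    return e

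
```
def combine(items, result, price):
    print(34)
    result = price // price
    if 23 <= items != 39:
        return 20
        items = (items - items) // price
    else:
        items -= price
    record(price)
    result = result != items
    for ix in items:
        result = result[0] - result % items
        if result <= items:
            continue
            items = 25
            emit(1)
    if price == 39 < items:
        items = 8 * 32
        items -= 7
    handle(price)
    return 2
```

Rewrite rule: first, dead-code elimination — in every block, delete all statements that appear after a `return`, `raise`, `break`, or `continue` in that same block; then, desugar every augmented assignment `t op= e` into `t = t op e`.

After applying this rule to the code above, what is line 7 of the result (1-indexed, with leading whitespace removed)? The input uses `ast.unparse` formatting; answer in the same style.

items = items - price

Transformed code:
def combine(items, result, price):
    print(34)
    result = price // price
    if 23 <= items != 39:
        return 20
    else:
        items = items - price
    record(price)
    result = result != items
    for ix in items:
        result = result[0] - result % items
        if result <= items:
            continue
    if price == 39 < items:
        items = 8 * 32
        items = items - 7
    handle(price)
    return 2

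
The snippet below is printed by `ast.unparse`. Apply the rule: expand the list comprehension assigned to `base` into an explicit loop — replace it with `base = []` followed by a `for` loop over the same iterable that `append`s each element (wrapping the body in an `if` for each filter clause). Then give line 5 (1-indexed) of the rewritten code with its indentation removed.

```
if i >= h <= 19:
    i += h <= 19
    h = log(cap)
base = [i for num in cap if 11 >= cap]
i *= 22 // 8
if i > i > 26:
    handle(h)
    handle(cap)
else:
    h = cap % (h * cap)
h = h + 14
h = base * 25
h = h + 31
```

for num in cap:

Transformed code:
if i >= h <= 19:
    i += h <= 19
    h = log(cap)
base = []
for num in cap:
    if 11 >= cap:
        base.append(i)
i *= 22 // 8
if i > i > 26:
    handle(h)
    handle(cap)
else:
    h = cap % (h * cap)
h = h + 14
h = base * 25
h = h + 31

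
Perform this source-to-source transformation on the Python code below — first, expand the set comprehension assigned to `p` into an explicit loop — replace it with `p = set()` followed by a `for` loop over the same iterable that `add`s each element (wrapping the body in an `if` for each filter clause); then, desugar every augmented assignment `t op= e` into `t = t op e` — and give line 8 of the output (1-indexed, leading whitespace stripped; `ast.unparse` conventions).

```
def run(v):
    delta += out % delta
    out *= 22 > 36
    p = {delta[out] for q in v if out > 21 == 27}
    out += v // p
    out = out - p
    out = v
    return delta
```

Transformed code:
def run(v):
    delta = delta + out % delta
    out = out * (22 > 36)
    p = set()
    for q in v:
        if out > 21 == 27:
            p.add(delta[out])
    out = out + v // p
    out = out - p
    out = v
    return delta

out = out + v // p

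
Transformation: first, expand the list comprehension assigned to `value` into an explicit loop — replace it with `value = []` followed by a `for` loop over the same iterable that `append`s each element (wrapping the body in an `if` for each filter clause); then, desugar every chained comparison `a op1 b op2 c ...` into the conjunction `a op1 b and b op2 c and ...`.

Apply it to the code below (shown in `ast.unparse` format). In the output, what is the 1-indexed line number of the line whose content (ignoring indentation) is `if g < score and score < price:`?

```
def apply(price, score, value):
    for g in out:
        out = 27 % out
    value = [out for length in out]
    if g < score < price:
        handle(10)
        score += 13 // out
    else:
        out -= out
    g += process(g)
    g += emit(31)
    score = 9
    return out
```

Transformed code:
def apply(price, score, value):
    for g in out:
        out = 27 % out
    value = []
    for length in out:
        value.append(out)
    if g < score and score < price:
        handle(10)
        score += 13 // out
    else:
        out -= out
    g += process(g)
    g += emit(31)
    score = 9
    return out

7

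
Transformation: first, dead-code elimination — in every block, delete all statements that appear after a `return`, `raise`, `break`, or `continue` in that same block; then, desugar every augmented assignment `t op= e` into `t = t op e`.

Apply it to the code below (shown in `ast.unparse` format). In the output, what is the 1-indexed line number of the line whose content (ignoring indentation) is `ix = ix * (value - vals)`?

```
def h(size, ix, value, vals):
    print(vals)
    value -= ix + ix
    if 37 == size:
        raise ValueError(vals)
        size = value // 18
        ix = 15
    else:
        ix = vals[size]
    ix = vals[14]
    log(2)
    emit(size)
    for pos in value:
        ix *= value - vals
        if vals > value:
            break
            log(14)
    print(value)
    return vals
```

Transformed code:
def h(size, ix, value, vals):
    print(vals)
    value = value - (ix + ix)
    if 37 == size:
        raise ValueError(vals)
    else:
        ix = vals[size]
    ix = vals[14]
    log(2)
    emit(size)
    for pos in value:
        ix = ix * (value - vals)
        if vals > value:
            break
    print(value)
    return vals

12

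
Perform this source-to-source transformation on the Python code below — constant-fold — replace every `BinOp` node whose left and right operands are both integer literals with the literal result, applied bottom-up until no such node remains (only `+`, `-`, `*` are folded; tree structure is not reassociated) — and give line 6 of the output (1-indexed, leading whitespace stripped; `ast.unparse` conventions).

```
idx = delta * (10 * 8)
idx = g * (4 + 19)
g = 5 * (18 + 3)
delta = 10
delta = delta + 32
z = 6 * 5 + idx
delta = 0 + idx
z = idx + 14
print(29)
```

z = 30 + idx

Transformed code:
idx = delta * 80
idx = g * 23
g = 105
delta = 10
delta = delta + 32
z = 30 + idx
delta = 0 + idx
z = idx + 14
print(29)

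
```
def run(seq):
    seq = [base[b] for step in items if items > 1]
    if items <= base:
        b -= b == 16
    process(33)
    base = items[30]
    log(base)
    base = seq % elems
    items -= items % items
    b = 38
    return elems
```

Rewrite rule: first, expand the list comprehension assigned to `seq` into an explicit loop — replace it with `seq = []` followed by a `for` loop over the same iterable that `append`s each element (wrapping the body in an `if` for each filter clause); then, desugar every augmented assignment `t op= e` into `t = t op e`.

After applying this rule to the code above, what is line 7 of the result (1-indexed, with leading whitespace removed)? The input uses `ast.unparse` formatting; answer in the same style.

Transformed code:
def run(seq):
    seq = []
    for step in items:
        if items > 1:
            seq.append(base[b])
    if items <= base:
        b = b - (b == 16)
    process(33)
    base = items[30]
    log(base)
    base = seq % elems
    items = items - items % items
    b = 38
    return elems

b = b - (b == 16)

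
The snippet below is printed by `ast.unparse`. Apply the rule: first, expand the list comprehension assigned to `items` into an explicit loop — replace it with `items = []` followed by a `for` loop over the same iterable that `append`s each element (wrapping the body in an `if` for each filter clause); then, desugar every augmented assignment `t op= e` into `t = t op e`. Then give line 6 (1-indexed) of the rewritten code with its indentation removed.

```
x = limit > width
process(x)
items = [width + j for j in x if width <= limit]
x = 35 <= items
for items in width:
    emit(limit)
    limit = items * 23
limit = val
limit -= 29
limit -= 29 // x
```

items.append(width + j)

Transformed code:
x = limit > width
process(x)
items = []
for j in x:
    if width <= limit:
        items.append(width + j)
x = 35 <= items
for items in width:
    emit(limit)
    limit = items * 23
limit = val
limit = limit - 29
limit = limit - 29 // x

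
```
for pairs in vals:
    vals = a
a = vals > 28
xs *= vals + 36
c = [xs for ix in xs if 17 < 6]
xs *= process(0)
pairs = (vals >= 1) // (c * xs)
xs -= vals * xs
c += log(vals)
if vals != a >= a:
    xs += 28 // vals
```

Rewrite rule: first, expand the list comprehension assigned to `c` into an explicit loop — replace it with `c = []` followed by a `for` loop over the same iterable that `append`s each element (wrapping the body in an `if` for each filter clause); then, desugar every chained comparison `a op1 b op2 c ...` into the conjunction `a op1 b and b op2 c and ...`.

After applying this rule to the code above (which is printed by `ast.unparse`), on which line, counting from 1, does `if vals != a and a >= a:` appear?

Transformed code:
for pairs in vals:
    vals = a
a = vals > 28
xs *= vals + 36
c = []
for ix in xs:
    if 17 < 6:
        c.append(xs)
xs *= process(0)
pairs = (vals >= 1) // (c * xs)
xs -= vals * xs
c += log(vals)
if vals != a and a >= a:
    xs += 28 // vals

13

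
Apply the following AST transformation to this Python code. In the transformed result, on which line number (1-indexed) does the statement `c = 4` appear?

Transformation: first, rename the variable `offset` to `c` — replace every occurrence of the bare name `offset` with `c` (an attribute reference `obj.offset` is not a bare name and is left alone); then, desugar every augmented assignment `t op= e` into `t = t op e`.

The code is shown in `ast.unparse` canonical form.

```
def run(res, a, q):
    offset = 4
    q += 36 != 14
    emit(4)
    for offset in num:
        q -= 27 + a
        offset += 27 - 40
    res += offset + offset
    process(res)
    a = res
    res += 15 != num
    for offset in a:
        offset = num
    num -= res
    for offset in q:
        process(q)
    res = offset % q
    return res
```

Transformed code:
def run(res, a, q):
    c = 4
    q = q + (36 != 14)
    emit(4)
    for c in num:
        q = q - (27 + a)
        c = c + (27 - 40)
    res = res + (c + c)
    process(res)
    a = res
    res = res + (15 != num)
    for c in a:
        c = num
    num = num - res
    for c in q:
        process(q)
    res = c % q
    return res

2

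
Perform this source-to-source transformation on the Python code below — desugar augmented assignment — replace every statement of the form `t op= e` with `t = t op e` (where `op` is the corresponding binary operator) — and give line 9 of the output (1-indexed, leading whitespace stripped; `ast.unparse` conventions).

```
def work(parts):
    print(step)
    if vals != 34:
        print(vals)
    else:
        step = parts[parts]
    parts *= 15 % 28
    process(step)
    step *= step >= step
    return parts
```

step = step * (step >= step)

Transformed code:
def work(parts):
    print(step)
    if vals != 34:
        print(vals)
    else:
        step = parts[parts]
    parts = parts * (15 % 28)
    process(step)
    step = step * (step >= step)
    return parts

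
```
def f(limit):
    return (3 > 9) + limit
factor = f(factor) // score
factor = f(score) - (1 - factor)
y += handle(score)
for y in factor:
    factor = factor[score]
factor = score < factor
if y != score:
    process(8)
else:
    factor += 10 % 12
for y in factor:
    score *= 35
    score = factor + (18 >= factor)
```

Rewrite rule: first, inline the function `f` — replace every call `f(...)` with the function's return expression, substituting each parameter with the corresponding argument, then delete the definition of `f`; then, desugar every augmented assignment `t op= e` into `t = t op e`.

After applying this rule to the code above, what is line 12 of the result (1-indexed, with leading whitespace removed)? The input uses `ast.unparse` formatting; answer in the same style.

Transformed code:
factor = ((3 > 9) + factor) // score
factor = (3 > 9) + score - (1 - factor)
y = y + handle(score)
for y in factor:
    factor = factor[score]
factor = score < factor
if y != score:
    process(8)
else:
    factor = factor + 10 % 12
for y in factor:
    score = score * 35
    score = factor + (18 >= factor)

score = score * 35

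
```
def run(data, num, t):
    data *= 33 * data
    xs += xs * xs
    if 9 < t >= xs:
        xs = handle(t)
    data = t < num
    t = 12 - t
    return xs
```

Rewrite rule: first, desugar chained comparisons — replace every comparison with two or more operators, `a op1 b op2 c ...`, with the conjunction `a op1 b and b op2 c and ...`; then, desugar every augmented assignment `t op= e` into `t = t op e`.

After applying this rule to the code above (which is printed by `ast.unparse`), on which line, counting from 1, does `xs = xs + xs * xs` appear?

3

Transformed code:
def run(data, num, t):
    data = data * (33 * data)
    xs = xs + xs * xs
    if 9 < t and t >= xs:
        xs = handle(t)
    data = t < num
    t = 12 - t
    return xs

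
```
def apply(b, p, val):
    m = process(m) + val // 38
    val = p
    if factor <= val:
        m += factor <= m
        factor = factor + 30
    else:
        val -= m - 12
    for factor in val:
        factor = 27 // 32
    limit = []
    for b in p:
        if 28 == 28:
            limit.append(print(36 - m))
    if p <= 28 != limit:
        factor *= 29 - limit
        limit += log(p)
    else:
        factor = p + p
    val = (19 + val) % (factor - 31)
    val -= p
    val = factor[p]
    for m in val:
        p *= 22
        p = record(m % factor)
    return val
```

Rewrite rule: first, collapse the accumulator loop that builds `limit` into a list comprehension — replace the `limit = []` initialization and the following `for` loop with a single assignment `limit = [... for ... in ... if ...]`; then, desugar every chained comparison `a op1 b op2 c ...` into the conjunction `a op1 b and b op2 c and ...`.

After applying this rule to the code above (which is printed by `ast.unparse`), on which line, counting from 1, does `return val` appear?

Transformed code:
def apply(b, p, val):
    m = process(m) + val // 38
    val = p
    if factor <= val:
        m += factor <= m
        factor = factor + 30
    else:
        val -= m - 12
    for factor in val:
        factor = 27 // 32
    limit = [print(36 - m) for b in p if 28 == 28]
    if p <= 28 and 28 != limit:
        factor *= 29 - limit
        limit += log(p)
    else:
        factor = p + p
    val = (19 + val) % (factor - 31)
    val -= p
    val = factor[p]
    for m in val:
        p *= 22
        p = record(m % factor)
    return val

23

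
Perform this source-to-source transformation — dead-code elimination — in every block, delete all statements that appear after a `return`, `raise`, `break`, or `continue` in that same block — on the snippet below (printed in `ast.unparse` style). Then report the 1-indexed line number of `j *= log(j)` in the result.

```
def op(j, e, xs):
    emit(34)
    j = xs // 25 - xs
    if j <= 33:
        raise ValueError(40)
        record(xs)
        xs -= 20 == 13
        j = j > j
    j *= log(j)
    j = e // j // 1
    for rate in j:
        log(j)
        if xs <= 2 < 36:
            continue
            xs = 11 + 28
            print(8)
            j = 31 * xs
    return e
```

Transformed code:
def op(j, e, xs):
    emit(34)
    j = xs // 25 - xs
    if j <= 33:
        raise ValueError(40)
    j *= log(j)
    j = e // j // 1
    for rate in j:
        log(j)
        if xs <= 2 < 36:
            continue
    return e

6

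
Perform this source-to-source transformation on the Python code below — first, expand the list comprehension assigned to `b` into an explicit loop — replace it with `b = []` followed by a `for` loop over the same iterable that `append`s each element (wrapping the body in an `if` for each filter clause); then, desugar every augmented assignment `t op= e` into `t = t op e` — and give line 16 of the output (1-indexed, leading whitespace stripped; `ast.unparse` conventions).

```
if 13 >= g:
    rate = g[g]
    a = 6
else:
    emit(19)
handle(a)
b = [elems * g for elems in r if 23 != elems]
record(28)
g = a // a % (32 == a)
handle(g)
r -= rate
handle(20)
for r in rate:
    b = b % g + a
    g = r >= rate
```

for r in rate:

Transformed code:
if 13 >= g:
    rate = g[g]
    a = 6
else:
    emit(19)
handle(a)
b = []
for elems in r:
    if 23 != elems:
        b.append(elems * g)
record(28)
g = a // a % (32 == a)
handle(g)
r = r - rate
handle(20)
for r in rate:
    b = b % g + a
    g = r >= rate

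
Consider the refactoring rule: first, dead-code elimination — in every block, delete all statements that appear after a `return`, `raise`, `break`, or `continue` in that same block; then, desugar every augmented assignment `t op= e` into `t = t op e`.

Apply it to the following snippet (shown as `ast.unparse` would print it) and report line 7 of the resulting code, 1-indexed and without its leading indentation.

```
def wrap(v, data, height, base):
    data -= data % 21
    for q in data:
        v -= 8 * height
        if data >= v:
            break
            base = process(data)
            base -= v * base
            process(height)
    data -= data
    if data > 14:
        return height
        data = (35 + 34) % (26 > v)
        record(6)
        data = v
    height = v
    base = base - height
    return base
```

Transformed code:
def wrap(v, data, height, base):
    data = data - data % 21
    for q in data:
        v = v - 8 * height
        if data >= v:
            break
    data = data - data
    if data > 14:
        return height
    height = v
    base = base - height
    return base

data = data - data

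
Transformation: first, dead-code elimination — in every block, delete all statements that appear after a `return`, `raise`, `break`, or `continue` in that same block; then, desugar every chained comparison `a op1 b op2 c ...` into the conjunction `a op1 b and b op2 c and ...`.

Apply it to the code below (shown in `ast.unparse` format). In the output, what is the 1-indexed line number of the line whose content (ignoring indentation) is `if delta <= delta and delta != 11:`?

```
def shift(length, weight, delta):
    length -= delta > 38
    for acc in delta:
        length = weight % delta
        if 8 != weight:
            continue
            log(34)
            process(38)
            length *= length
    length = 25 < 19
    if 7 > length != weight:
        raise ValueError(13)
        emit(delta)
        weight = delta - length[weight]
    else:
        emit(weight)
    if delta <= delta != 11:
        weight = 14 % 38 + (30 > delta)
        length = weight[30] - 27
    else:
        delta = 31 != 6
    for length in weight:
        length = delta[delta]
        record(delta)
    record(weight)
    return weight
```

12

Transformed code:
def shift(length, weight, delta):
    length -= delta > 38
    for acc in delta:
        length = weight % delta
        if 8 != weight:
            continue
    length = 25 < 19
    if 7 > length and length != weight:
        raise ValueError(13)
    else:
        emit(weight)
    if delta <= delta and delta != 11:
        weight = 14 % 38 + (30 > delta)
        length = weight[30] - 27
    else:
        delta = 31 != 6
    for length in weight:
        length = delta[delta]
        record(delta)
    record(weight)
    return weight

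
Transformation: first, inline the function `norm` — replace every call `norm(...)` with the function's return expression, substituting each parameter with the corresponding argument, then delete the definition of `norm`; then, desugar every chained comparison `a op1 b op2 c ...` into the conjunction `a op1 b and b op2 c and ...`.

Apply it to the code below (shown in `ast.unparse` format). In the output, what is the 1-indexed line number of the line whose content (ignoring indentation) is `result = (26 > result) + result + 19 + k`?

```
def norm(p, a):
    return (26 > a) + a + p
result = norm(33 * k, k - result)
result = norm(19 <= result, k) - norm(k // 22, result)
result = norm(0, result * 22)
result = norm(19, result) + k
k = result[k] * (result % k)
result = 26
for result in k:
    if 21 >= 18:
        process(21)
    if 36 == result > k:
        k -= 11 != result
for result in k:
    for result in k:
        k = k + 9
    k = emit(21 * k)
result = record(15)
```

4

Transformed code:
result = (26 > k - result) + (k - result) + 33 * k
result = (26 > k) + k + (19 <= result) - ((26 > result) + result + k // 22)
result = (26 > result * 22) + result * 22 + 0
result = (26 > result) + result + 19 + k
k = result[k] * (result % k)
result = 26
for result in k:
    if 21 >= 18:
        process(21)
    if 36 == result and result > k:
        k -= 11 != result
for result in k:
    for result in k:
        k = k + 9
    k = emit(21 * k)
result = record(15)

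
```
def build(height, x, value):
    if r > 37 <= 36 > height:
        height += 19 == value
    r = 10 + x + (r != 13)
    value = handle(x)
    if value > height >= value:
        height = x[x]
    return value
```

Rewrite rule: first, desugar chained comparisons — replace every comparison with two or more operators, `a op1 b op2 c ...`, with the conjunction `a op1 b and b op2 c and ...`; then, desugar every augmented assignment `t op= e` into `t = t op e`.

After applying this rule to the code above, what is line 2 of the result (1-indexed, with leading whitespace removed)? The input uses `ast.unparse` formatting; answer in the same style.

Transformed code:
def build(height, x, value):
    if r > 37 and 37 <= 36 and (36 > height):
        height = height + (19 == value)
    r = 10 + x + (r != 13)
    value = handle(x)
    if value > height and height >= value:
        height = x[x]
    return value

if r > 37 and 37 <= 36 and (36 > height):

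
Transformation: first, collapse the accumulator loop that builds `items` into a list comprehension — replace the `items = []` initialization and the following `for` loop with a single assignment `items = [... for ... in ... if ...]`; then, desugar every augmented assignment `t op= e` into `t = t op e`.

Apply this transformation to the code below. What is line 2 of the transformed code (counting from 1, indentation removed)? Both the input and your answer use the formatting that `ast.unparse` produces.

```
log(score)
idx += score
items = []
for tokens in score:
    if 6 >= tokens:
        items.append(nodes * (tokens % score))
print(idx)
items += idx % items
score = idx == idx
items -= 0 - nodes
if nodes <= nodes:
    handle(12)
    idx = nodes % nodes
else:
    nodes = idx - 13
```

Transformed code:
log(score)
idx = idx + score
items = [nodes * (tokens % score) for tokens in score if 6 >= tokens]
print(idx)
items = items + idx % items
score = idx == idx
items = items - (0 - nodes)
if nodes <= nodes:
    handle(12)
    idx = nodes % nodes
else:
    nodes = idx - 13

idx = idx + score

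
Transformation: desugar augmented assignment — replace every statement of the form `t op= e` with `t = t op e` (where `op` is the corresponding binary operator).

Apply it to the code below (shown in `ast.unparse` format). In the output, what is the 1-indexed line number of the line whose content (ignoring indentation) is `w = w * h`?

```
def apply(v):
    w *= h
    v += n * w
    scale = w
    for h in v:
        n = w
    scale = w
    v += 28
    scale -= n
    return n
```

2

Transformed code:
def apply(v):
    w = w * h
    v = v + n * w
    scale = w
    for h in v:
        n = w
    scale = w
    v = v + 28
    scale = scale - n
    return n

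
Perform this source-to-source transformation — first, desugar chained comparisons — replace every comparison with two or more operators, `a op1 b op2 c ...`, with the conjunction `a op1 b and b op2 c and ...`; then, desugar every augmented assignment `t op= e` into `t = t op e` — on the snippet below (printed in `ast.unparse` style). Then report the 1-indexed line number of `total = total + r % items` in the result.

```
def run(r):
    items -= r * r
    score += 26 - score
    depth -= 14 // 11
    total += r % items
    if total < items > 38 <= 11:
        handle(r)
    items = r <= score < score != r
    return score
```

5

Transformed code:
def run(r):
    items = items - r * r
    score = score + (26 - score)
    depth = depth - 14 // 11
    total = total + r % items
    if total < items and items > 38 and (38 <= 11):
        handle(r)
    items = r <= score and score < score and (score != r)
    return score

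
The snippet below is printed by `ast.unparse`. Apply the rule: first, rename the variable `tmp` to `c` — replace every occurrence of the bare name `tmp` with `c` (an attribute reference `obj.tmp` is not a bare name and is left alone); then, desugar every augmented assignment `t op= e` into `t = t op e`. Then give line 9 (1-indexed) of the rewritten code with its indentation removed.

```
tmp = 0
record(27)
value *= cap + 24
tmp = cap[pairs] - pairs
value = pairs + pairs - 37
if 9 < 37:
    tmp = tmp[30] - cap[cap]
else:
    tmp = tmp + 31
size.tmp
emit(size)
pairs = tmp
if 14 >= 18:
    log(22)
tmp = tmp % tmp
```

Transformed code:
c = 0
record(27)
value = value * (cap + 24)
c = cap[pairs] - pairs
value = pairs + pairs - 37
if 9 < 37:
    c = c[30] - cap[cap]
else:
    c = c + 31
size.tmp
emit(size)
pairs = c
if 14 >= 18:
    log(22)
c = c % c

c = c + 31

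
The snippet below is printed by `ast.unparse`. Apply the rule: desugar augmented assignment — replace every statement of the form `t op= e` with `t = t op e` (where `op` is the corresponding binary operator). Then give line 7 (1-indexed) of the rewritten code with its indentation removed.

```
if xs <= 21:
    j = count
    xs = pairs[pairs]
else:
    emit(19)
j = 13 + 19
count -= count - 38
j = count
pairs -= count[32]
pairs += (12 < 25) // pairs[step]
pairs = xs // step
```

Transformed code:
if xs <= 21:
    j = count
    xs = pairs[pairs]
else:
    emit(19)
j = 13 + 19
count = count - (count - 38)
j = count
pairs = pairs - count[32]
pairs = pairs + (12 < 25) // pairs[step]
pairs = xs // step

count = count - (count - 38)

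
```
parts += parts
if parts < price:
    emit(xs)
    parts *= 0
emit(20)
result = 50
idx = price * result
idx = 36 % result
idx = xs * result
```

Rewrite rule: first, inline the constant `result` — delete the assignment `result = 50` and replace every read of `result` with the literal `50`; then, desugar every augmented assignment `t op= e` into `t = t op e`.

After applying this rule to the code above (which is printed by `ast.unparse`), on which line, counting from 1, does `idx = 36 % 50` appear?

7

Transformed code:
parts = parts + parts
if parts < price:
    emit(xs)
    parts = parts * 0
emit(20)
idx = price * 50
idx = 36 % 50
idx = xs * 50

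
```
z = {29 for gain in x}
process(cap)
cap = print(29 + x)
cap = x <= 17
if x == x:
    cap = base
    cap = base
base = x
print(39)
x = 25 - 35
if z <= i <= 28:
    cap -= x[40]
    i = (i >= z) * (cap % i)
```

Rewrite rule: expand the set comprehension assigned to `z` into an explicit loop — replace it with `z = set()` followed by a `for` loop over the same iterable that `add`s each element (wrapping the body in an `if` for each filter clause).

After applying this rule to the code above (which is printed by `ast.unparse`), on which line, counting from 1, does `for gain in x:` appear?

2

Transformed code:
z = set()
for gain in x:
    z.add(29)
process(cap)
cap = print(29 + x)
cap = x <= 17
if x == x:
    cap = base
    cap = base
base = x
print(39)
x = 25 - 35
if z <= i <= 28:
    cap -= x[40]
    i = (i >= z) * (cap % i)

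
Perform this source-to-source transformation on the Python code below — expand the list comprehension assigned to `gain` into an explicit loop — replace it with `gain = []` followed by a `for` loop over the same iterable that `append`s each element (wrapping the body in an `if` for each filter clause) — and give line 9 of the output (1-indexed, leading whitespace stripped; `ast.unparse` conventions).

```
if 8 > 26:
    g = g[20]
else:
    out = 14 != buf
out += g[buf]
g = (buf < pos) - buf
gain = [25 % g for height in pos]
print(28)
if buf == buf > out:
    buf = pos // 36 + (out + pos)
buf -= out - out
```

gain.append(25 % g)

Transformed code:
if 8 > 26:
    g = g[20]
else:
    out = 14 != buf
out += g[buf]
g = (buf < pos) - buf
gain = []
for height in pos:
    gain.append(25 % g)
print(28)
if buf == buf > out:
    buf = pos // 36 + (out + pos)
buf -= out - out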